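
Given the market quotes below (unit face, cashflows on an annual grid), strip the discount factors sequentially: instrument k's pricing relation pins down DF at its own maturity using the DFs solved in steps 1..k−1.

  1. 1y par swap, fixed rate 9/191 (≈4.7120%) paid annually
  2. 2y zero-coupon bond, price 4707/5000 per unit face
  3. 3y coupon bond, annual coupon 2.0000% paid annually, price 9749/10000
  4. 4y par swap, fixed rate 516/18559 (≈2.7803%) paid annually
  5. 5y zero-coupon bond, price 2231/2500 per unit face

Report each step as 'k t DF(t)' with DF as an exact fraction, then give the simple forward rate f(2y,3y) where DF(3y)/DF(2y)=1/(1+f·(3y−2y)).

step 1 [1y] swap r/1=9/191: DF=(1 − 9/191·(0))/(1+9/191) = 191/200 ≈ 0.955000
step 2 [2y] zero: DF = P = 4707/5000 ≈ 0.941400
step 3 [3y] bond c/1=1/50: DF=(9749/10000 − 1/50·(0.955000+0.941400))/(1+1/50) = 4593/5000 ≈ 0.918600
step 4 [4y] swap r/1=516/18559: DF=(1 − 516/18559·(0.955000+0.941400+0.918600))/(1+516/18559) = 1121/1250 ≈ 0.896800
step 5 [5y] zero: DF = P = 2231/2500 ≈ 0.892400

1 1 191/200
2 2 4707/5000
3 3 4593/5000
4 4 1121/1250
5 5 2231/2500
f(2y,3y) = ((4707/5000)/(4593/5000) − 1)/(1) = 38/1531 ≈ 2.4820%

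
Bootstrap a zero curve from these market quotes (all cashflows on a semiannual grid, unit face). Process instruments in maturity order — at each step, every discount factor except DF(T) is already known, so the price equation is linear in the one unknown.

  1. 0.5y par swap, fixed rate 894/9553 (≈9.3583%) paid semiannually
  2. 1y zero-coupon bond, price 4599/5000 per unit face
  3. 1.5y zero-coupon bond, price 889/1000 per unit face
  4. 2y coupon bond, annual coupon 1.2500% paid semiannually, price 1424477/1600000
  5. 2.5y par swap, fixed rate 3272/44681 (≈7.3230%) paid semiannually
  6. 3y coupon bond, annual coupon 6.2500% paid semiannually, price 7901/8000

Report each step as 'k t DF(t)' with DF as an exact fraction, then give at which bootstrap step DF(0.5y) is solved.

1 1/2 9553/10000
2 1 4599/5000
3 3/2 889/1000
4 2 2169/2500
5 5/2 2091/2500
6 3 8223/10000
DF(0.5y) is solved at step 1

step 1 [0.5y] swap r/2=447/9553: DF=(1 − 447/9553·(0))/(1+447/9553) = 9553/10000 ≈ 0.955300
step 2 [1y] zero: DF = P = 4599/5000 ≈ 0.919800
step 3 [1.5y] zero: DF = P = 889/1000 ≈ 0.889000
step 4 [2y] bond c/2=1/160: DF=(1424477/1600000 − 1/160·(0.955300+0.919800+0.889000))/(1+1/160) = 2169/2500 ≈ 0.867600
step 5 [2.5y] swap r/2=1636/44681: DF=(1 − 1636/44681·(0.955300+0.919800+0.889000+0.867600))/(1+1636/44681) = 2091/2500 ≈ 0.836400
step 6 [3y] bond c/2=1/32: DF=(7901/8000 − 1/32·(0.955300+0.919800+0.889000+0.867600+0.836400))/(1+1/32) = 8223/10000 ≈ 0.822300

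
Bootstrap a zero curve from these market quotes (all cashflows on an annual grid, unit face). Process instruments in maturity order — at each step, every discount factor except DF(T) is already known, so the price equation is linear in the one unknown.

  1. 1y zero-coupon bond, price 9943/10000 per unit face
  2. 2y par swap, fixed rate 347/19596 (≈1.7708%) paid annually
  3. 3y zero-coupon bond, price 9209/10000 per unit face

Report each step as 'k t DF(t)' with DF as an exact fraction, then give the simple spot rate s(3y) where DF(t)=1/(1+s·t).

step 1 [1y] zero: DF = P = 9943/10000 ≈ 0.994300
step 2 [2y] swap r/1=347/19596: DF=(1 − 347/19596·(0.994300))/(1+347/19596) = 9653/10000 ≈ 0.965300
step 3 [3y] zero: DF = P = 9209/10000 ≈ 0.920900

1 1 9943/10000
2 2 9653/10000
3 3 9209/10000
s(3y) = (1/(9209/10000) − 1)/(3) = 791/27627 ≈ 2.8631%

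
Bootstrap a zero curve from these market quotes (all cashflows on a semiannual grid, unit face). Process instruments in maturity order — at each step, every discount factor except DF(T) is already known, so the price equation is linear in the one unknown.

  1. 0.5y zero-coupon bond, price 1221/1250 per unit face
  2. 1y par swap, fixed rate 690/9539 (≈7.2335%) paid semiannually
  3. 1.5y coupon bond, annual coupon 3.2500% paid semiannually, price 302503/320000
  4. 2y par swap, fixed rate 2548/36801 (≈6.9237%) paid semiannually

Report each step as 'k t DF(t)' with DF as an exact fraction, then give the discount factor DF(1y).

step 1 [0.5y] zero: DF = P = 1221/1250 ≈ 0.976800
step 2 [1y] swap r/2=345/9539: DF=(1 − 345/9539·(0.976800))/(1+345/9539) = 931/1000 ≈ 0.931000
step 3 [1.5y] bond c/2=13/800: DF=(302503/320000 − 13/800·(0.976800+0.931000))/(1+13/800) = 8997/10000 ≈ 0.899700
step 4 [2y] swap r/2=1274/36801: DF=(1 − 1274/36801·(0.976800+0.931000+0.899700))/(1+1274/36801) = 4363/5000 ≈ 0.872600

1 1/2 1221/1250
2 1 931/1000
3 3/2 8997/10000
4 2 4363/5000
DF(1y) = 931/1000 ≈ 0.931000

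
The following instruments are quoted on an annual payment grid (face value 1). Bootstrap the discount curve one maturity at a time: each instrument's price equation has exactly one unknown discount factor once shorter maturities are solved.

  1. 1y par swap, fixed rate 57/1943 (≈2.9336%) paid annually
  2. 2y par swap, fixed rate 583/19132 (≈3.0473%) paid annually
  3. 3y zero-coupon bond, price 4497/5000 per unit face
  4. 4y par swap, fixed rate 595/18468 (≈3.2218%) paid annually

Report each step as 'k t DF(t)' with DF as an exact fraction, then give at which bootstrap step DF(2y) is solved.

1 1 1943/2000
2 2 9417/10000
3 3 4497/5000
4 4 881/1000
DF(2y) is solved at step 2

step 1 [1y] swap r/1=57/1943: DF=(1 − 57/1943·(0))/(1+57/1943) = 1943/2000 ≈ 0.971500
step 2 [2y] swap r/1=583/19132: DF=(1 − 583/19132·(0.971500))/(1+583/19132) = 9417/10000 ≈ 0.941700
step 3 [3y] zero: DF = P = 4497/5000 ≈ 0.899400
step 4 [4y] swap r/1=595/18468: DF=(1 − 595/18468·(0.971500+0.941700+0.899400))/(1+595/18468) = 881/1000 ≈ 0.881000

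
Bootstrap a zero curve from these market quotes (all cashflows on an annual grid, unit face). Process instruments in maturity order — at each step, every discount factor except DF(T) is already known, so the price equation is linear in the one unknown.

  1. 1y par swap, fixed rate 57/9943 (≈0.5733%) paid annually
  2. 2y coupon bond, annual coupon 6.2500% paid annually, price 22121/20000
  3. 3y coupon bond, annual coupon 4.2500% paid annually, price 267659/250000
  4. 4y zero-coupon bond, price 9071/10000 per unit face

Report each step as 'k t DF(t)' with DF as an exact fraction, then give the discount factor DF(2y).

1 1 9943/10000
2 2 393/400
3 3 1183/1250
4 4 9071/10000
DF(2y) = 393/400 ≈ 0.982500

step 1 [1y] swap r/1=57/9943: DF=(1 − 57/9943·(0))/(1+57/9943) = 9943/10000 ≈ 0.994300
step 2 [2y] bond c/1=1/16: DF=(22121/20000 − 1/16·(0.994300))/(1+1/16) = 393/400 ≈ 0.982500
step 3 [3y] bond c/1=17/400: DF=(267659/250000 − 17/400·(0.994300+0.982500))/(1+17/400) = 1183/1250 ≈ 0.946400
step 4 [4y] zero: DF = P = 9071/10000 ≈ 0.907100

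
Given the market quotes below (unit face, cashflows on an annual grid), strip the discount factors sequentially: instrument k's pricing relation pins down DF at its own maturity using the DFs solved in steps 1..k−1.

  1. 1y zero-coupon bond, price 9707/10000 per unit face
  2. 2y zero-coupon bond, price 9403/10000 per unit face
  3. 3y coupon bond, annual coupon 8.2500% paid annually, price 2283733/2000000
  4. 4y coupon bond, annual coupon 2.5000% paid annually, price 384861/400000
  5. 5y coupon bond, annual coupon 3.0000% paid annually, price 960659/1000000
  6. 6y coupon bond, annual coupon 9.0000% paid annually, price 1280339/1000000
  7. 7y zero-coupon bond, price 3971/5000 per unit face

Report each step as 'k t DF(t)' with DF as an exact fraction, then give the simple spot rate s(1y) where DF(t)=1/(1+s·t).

step 1 [1y] zero: DF = P = 9707/10000 ≈ 0.970700
step 2 [2y] zero: DF = P = 9403/10000 ≈ 0.940300
step 3 [3y] bond c/1=33/400: DF=(2283733/2000000 − 33/400·(0.970700+0.940300))/(1+33/400) = 2273/2500 ≈ 0.909200
step 4 [4y] bond c/1=1/40: DF=(384861/400000 − 1/40·(0.970700+0.940300+0.909200))/(1+1/40) = 8699/10000 ≈ 0.869900
step 5 [5y] bond c/1=3/100: DF=(960659/1000000 − 3/100·(0.970700+0.940300+0.909200+0.869900))/(1+3/100) = 2063/2500 ≈ 0.825200
step 6 [6y] bond c/1=9/100: DF=(1280339/1000000 − 9/100·(0.970700+0.940300+0.909200+0.869900+0.825200))/(1+9/100) = 4009/5000 ≈ 0.801800
step 7 [7y] zero: DF = P = 3971/5000 ≈ 0.794200

1 1 9707/10000
2 2 9403/10000
3 3 2273/2500
4 4 8699/10000
5 5 2063/2500
6 6 4009/5000
7 7 3971/5000
s(1y) = (1/(9707/10000) − 1)/(1) = 293/9707 ≈ 3.0184%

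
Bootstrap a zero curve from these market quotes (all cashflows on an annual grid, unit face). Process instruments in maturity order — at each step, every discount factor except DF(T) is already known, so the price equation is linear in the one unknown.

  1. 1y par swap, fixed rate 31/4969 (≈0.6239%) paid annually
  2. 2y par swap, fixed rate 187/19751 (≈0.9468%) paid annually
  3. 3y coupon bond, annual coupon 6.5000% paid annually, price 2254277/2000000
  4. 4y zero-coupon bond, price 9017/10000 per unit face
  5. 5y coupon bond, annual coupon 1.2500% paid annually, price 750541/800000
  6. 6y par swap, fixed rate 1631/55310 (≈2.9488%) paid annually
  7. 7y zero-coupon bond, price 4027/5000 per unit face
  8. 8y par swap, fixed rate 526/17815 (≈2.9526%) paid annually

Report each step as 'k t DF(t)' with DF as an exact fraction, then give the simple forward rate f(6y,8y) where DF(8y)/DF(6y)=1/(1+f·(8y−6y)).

step 1 [1y] swap r/1=31/4969: DF=(1 − 31/4969·(0))/(1+31/4969) = 4969/5000 ≈ 0.993800
step 2 [2y] swap r/1=187/19751: DF=(1 − 187/19751·(0.993800))/(1+187/19751) = 9813/10000 ≈ 0.981300
step 3 [3y] bond c/1=13/200: DF=(2254277/2000000 − 13/200·(0.993800+0.981300))/(1+13/200) = 4689/5000 ≈ 0.937800
step 4 [4y] zero: DF = P = 9017/10000 ≈ 0.901700
step 5 [5y] bond c/1=1/80: DF=(750541/800000 − 1/80·(0.993800+0.981300+0.937800+0.901700))/(1+1/80) = 1759/2000 ≈ 0.879500
step 6 [6y] swap r/1=1631/55310: DF=(1 − 1631/55310·(0.993800+0.981300+0.937800+0.901700+0.879500))/(1+1631/55310) = 8369/10000 ≈ 0.836900
step 7 [7y] zero: DF = P = 4027/5000 ≈ 0.805400
step 8 [8y] swap r/1=526/17815: DF=(1 − 526/17815·(0.993800+0.981300+0.937800+0.901700+0.879500+0.836900+0.805400))/(1+526/17815) = 987/1250 ≈ 0.789600

1 1 4969/5000
2 2 9813/10000
3 3 4689/5000
4 4 9017/10000
5 5 1759/2000
6 6 8369/10000
7 7 4027/5000
8 8 987/1250
f(6y,8y) = ((8369/10000)/(987/1250) − 1)/(2) = 473/15792 ≈ 2.9952%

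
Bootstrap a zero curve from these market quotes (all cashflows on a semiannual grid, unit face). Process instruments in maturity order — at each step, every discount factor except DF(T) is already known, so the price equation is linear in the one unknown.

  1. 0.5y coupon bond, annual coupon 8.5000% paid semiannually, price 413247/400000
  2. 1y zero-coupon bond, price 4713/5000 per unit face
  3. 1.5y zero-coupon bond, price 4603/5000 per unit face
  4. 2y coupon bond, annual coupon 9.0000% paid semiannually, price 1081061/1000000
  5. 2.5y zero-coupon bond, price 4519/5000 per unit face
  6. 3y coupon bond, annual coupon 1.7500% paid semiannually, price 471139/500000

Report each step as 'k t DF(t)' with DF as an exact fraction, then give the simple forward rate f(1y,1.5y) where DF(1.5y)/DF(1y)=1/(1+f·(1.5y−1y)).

1 1/2 991/1000
2 1 4713/5000
3 3/2 4603/5000
4 2 2279/2500
5 5/2 4519/5000
6 3 1117/1250
f(1y,1.5y) = ((4713/5000)/(4603/5000) − 1)/(1/2) = 220/4603 ≈ 4.7795%

step 1 [0.5y] bond c/2=17/400: DF=(413247/400000 − 17/400·(0))/(1+17/400) = 991/1000 ≈ 0.991000
step 2 [1y] zero: DF = P = 4713/5000 ≈ 0.942600
step 3 [1.5y] zero: DF = P = 4603/5000 ≈ 0.920600
step 4 [2y] bond c/2=9/200: DF=(1081061/1000000 − 9/200·(0.991000+0.942600+0.920600))/(1+9/200) = 2279/2500 ≈ 0.911600
step 5 [2.5y] zero: DF = P = 4519/5000 ≈ 0.903800
step 6 [3y] bond c/2=7/800: DF=(471139/500000 − 7/800·(0.991000+0.942600+0.920600+0.911600+0.903800))/(1+7/800) = 1117/1250 ≈ 0.893600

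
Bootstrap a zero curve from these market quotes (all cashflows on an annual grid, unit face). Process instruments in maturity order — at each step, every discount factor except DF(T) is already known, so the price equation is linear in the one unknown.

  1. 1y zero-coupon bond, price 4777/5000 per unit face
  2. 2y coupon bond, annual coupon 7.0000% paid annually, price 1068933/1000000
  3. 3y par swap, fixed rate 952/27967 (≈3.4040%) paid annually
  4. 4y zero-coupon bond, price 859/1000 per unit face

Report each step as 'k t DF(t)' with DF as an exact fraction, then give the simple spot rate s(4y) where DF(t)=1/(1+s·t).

1 1 4777/5000
2 2 1873/2000
3 3 1131/1250
4 4 859/1000
s(4y) = (1/(859/1000) − 1)/(4) = 141/3436 ≈ 4.1036%

step 1 [1y] zero: DF = P = 4777/5000 ≈ 0.955400
step 2 [2y] bond c/1=7/100: DF=(1068933/1000000 − 7/100·(0.955400))/(1+7/100) = 1873/2000 ≈ 0.936500
step 3 [3y] swap r/1=952/27967: DF=(1 − 952/27967·(0.955400+0.936500))/(1+952/27967) = 1131/1250 ≈ 0.904800
step 4 [4y] zero: DF = P = 859/1000 ≈ 0.859000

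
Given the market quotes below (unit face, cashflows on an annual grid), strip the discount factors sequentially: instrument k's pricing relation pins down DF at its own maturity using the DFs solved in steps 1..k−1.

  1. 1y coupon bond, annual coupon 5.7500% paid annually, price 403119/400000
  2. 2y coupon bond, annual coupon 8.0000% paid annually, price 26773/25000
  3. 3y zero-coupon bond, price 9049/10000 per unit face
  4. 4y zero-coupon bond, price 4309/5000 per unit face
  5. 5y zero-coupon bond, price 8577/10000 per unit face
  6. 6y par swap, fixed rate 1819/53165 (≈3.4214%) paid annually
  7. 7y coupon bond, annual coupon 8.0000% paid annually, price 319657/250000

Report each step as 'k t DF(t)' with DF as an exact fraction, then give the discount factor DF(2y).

1 1 953/1000
2 2 921/1000
3 3 9049/10000
4 4 4309/5000
5 5 8577/10000
6 6 8181/10000
7 7 7901/10000
DF(2y) = 921/1000 ≈ 0.921000

step 1 [1y] bond c/1=23/400: DF=(403119/400000 − 23/400·(0))/(1+23/400) = 953/1000 ≈ 0.953000
step 2 [2y] bond c/1=2/25: DF=(26773/25000 − 2/25·(0.953000))/(1+2/25) = 921/1000 ≈ 0.921000
step 3 [3y] zero: DF = P = 9049/10000 ≈ 0.904900
step 4 [4y] zero: DF = P = 4309/5000 ≈ 0.861800
step 5 [5y] zero: DF = P = 8577/10000 ≈ 0.857700
step 6 [6y] swap r/1=1819/53165: DF=(1 − 1819/53165·(0.953000+0.921000+0.904900+0.861800+0.857700))/(1+1819/53165) = 8181/10000 ≈ 0.818100
step 7 [7y] bond c/1=2/25: DF=(319657/250000 − 2/25·(0.953000+0.921000+0.904900+0.861800+0.857700+0.818100))/(1+2/25) = 7901/10000 ≈ 0.790100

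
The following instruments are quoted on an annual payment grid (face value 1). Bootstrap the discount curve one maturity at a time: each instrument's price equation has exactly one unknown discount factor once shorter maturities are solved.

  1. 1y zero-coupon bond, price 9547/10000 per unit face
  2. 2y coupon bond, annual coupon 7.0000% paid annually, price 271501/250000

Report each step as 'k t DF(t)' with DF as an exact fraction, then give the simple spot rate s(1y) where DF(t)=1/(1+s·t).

1 1 9547/10000
2 2 381/400
s(1y) = (1/(9547/10000) − 1)/(1) = 453/9547 ≈ 4.7449%

step 1 [1y] zero: DF = P = 9547/10000 ≈ 0.954700
step 2 [2y] bond c/1=7/100: DF=(271501/250000 − 7/100·(0.954700))/(1+7/100) = 381/400 ≈ 0.952500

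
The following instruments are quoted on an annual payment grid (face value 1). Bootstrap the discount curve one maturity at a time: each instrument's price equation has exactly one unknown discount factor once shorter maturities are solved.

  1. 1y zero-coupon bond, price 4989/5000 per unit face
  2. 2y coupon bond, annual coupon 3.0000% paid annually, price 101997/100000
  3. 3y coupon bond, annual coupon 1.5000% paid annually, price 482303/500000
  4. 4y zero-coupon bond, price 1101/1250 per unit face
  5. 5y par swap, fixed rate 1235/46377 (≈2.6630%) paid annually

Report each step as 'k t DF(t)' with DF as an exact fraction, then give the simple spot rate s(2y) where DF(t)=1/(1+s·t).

step 1 [1y] zero: DF = P = 4989/5000 ≈ 0.997800
step 2 [2y] bond c/1=3/100: DF=(101997/100000 − 3/100·(0.997800))/(1+3/100) = 2403/2500 ≈ 0.961200
step 3 [3y] bond c/1=3/200: DF=(482303/500000 − 3/200·(0.997800+0.961200))/(1+3/200) = 4607/5000 ≈ 0.921400
step 4 [4y] zero: DF = P = 1101/1250 ≈ 0.880800
step 5 [5y] swap r/1=1235/46377: DF=(1 − 1235/46377·(0.997800+0.961200+0.921400+0.880800))/(1+1235/46377) = 1753/2000 ≈ 0.876500

1 1 4989/5000
2 2 2403/2500
3 3 4607/5000
4 4 1101/1250
5 5 1753/2000
s(2y) = (1/(2403/2500) − 1)/(2) = 97/4806 ≈ 2.0183%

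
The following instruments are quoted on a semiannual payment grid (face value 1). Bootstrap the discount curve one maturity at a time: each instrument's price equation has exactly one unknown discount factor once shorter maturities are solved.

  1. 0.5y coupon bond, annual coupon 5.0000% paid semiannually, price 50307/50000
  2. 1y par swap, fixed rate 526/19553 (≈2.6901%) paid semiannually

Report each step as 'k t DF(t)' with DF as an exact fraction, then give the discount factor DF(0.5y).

step 1 [0.5y] bond c/2=1/40: DF=(50307/50000 − 1/40·(0))/(1+1/40) = 1227/1250 ≈ 0.981600
step 2 [1y] swap r/2=263/19553: DF=(1 − 263/19553·(0.981600))/(1+263/19553) = 9737/10000 ≈ 0.973700

1 1/2 1227/1250
2 1 9737/10000
DF(0.5y) = 1227/1250 ≈ 0.981600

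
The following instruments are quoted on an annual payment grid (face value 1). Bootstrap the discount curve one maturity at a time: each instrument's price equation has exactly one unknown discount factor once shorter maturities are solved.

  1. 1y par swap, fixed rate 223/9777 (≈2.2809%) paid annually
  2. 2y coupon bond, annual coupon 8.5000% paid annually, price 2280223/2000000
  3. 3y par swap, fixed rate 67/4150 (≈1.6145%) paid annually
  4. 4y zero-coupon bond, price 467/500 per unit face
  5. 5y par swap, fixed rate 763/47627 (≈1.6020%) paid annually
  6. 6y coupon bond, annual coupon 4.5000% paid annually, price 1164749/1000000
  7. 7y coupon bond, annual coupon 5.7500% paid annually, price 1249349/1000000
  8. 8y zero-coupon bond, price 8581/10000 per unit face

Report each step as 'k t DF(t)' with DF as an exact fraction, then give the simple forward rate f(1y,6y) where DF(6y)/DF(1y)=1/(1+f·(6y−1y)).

step 1 [1y] swap r/1=223/9777: DF=(1 − 223/9777·(0))/(1+223/9777) = 9777/10000 ≈ 0.977700
step 2 [2y] bond c/1=17/200: DF=(2280223/2000000 − 17/200·(0.977700))/(1+17/200) = 4871/5000 ≈ 0.974200
step 3 [3y] swap r/1=67/4150: DF=(1 − 67/4150·(0.977700+0.974200))/(1+67/4150) = 9531/10000 ≈ 0.953100
step 4 [4y] zero: DF = P = 467/500 ≈ 0.934000
step 5 [5y] swap r/1=763/47627: DF=(1 − 763/47627·(0.977700+0.974200+0.953100+0.934000))/(1+763/47627) = 9237/10000 ≈ 0.923700
step 6 [6y] bond c/1=9/200: DF=(1164749/1000000 − 9/200·(0.977700+0.974200+0.953100+0.934000+0.923700))/(1+9/200) = 1819/2000 ≈ 0.909500
step 7 [7y] bond c/1=23/400: DF=(1249349/1000000 − 23/400·(0.977700+0.974200+0.953100+0.934000+0.923700+0.909500))/(1+23/400) = 873/1000 ≈ 0.873000
step 8 [8y] zero: DF = P = 8581/10000 ≈ 0.858100

1 1 9777/10000
2 2 4871/5000
3 3 9531/10000
4 4 467/500
5 5 9237/10000
6 6 1819/2000
7 7 873/1000
8 8 8581/10000
f(1y,6y) = ((9777/10000)/(1819/2000) − 1)/(5) = 682/45475 ≈ 1.4997%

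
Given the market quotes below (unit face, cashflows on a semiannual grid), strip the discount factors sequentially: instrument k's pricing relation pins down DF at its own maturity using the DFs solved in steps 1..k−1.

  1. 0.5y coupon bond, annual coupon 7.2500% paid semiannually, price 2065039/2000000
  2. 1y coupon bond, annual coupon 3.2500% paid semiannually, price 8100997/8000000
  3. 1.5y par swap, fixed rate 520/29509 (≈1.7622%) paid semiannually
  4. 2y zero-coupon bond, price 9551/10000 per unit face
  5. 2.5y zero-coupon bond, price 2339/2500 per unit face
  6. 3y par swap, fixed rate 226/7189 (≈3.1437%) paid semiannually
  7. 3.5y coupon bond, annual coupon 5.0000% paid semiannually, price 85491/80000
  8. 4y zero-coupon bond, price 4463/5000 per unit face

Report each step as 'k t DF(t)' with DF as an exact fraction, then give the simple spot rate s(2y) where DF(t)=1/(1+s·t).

1 1/2 2491/2500
2 1 1961/2000
3 3/2 487/500
4 2 9551/10000
5 5/2 2339/2500
6 3 1137/1250
7 7/2 9023/10000
8 4 4463/5000
s(2y) = (1/(9551/10000) − 1)/(2) = 449/19102 ≈ 2.3505%

step 1 [0.5y] bond c/2=29/800: DF=(2065039/2000000 − 29/800·(0))/(1+29/800) = 2491/2500 ≈ 0.996400
step 2 [1y] bond c/2=13/800: DF=(8100997/8000000 − 13/800·(0.996400))/(1+13/800) = 1961/2000 ≈ 0.980500
step 3 [1.5y] swap r/2=260/29509: DF=(1 − 260/29509·(0.996400+0.980500))/(1+260/29509) = 487/500 ≈ 0.974000
step 4 [2y] zero: DF = P = 9551/10000 ≈ 0.955100
step 5 [2.5y] zero: DF = P = 2339/2500 ≈ 0.935600
step 6 [3y] swap r/2=113/7189: DF=(1 − 113/7189·(0.996400+0.980500+0.974000+0.955100+0.935600))/(1+113/7189) = 1137/1250 ≈ 0.909600
step 7 [3.5y] bond c/2=1/40: DF=(85491/80000 − 1/40·(0.996400+0.980500+0.974000+0.955100+0.935600+0.909600))/(1+1/40) = 9023/10000 ≈ 0.902300
step 8 [4y] zero: DF = P = 4463/5000 ≈ 0.892600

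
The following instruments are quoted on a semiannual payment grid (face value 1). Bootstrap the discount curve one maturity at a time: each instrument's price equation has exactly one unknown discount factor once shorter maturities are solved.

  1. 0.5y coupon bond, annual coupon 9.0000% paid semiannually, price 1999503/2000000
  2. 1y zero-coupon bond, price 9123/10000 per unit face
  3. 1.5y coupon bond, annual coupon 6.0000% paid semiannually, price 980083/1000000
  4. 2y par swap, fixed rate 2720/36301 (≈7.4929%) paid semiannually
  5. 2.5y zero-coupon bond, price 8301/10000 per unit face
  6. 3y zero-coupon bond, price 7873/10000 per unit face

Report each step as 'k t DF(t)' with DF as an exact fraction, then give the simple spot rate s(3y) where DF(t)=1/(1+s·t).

step 1 [0.5y] bond c/2=9/200: DF=(1999503/2000000 − 9/200·(0))/(1+9/200) = 9567/10000 ≈ 0.956700
step 2 [1y] zero: DF = P = 9123/10000 ≈ 0.912300
step 3 [1.5y] bond c/2=3/100: DF=(980083/1000000 − 3/100·(0.956700+0.912300))/(1+3/100) = 8971/10000 ≈ 0.897100
step 4 [2y] swap r/2=1360/36301: DF=(1 − 1360/36301·(0.956700+0.912300+0.897100))/(1+1360/36301) = 108/125 ≈ 0.864000
step 5 [2.5y] zero: DF = P = 8301/10000 ≈ 0.830100
step 6 [3y] zero: DF = P = 7873/10000 ≈ 0.787300

1 1/2 9567/10000
2 1 9123/10000
3 3/2 8971/10000
4 2 108/125
5 5/2 8301/10000
6 3 7873/10000
s(3y) = (1/(7873/10000) − 1)/(3) = 709/7873 ≈ 9.0055%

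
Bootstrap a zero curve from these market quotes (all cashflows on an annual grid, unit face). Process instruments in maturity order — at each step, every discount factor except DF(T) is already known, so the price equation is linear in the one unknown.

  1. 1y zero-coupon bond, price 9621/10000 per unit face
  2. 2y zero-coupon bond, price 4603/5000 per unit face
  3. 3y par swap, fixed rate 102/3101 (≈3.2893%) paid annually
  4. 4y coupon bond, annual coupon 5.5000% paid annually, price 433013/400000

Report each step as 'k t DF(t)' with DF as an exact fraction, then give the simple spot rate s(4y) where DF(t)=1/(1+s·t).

1 1 9621/10000
2 2 4603/5000
3 3 4541/5000
4 4 4403/5000
s(4y) = (1/(4403/5000) − 1)/(4) = 597/17612 ≈ 3.3897%

step 1 [1y] zero: DF = P = 9621/10000 ≈ 0.962100
step 2 [2y] zero: DF = P = 4603/5000 ≈ 0.920600
step 3 [3y] swap r/1=102/3101: DF=(1 − 102/3101·(0.962100+0.920600))/(1+102/3101) = 4541/5000 ≈ 0.908200
step 4 [4y] bond c/1=11/200: DF=(433013/400000 − 11/200·(0.962100+0.920600+0.908200))/(1+11/200) = 4403/5000 ≈ 0.880600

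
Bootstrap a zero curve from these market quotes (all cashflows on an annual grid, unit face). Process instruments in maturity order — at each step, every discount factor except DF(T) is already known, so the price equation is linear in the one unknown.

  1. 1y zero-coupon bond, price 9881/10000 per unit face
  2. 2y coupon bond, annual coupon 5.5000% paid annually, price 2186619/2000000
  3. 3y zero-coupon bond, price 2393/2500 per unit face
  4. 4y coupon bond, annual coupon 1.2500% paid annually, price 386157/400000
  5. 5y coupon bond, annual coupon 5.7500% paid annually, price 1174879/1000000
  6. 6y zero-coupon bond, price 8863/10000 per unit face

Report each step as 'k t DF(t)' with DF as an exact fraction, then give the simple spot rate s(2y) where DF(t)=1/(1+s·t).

1 1 9881/10000
2 2 1231/1250
3 3 2393/2500
4 4 9173/10000
5 5 4509/5000
6 6 8863/10000
s(2y) = (1/(1231/1250) − 1)/(2) = 19/2462 ≈ 0.7717%

step 1 [1y] zero: DF = P = 9881/10000 ≈ 0.988100
step 2 [2y] bond c/1=11/200: DF=(2186619/2000000 − 11/200·(0.988100))/(1+11/200) = 1231/1250 ≈ 0.984800
step 3 [3y] zero: DF = P = 2393/2500 ≈ 0.957200
step 4 [4y] bond c/1=1/80: DF=(386157/400000 − 1/80·(0.988100+0.984800+0.957200))/(1+1/80) = 9173/10000 ≈ 0.917300
step 5 [5y] bond c/1=23/400: DF=(1174879/1000000 − 23/400·(0.988100+0.984800+0.957200+0.917300))/(1+23/400) = 4509/5000 ≈ 0.901800
step 6 [6y] zero: DF = P = 8863/10000 ≈ 0.886300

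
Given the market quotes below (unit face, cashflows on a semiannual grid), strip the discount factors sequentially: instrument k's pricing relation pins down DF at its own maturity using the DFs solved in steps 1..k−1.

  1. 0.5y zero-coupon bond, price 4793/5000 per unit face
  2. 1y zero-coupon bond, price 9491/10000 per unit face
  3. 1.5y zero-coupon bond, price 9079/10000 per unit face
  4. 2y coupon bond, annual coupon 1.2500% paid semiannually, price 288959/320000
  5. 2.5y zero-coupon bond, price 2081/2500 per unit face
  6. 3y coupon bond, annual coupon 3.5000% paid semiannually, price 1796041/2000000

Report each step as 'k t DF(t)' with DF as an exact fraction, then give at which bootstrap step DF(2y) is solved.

1 1/2 4793/5000
2 1 9491/10000
3 3/2 9079/10000
4 2 8799/10000
5 5/2 2081/2500
6 3 8047/10000
DF(2y) is solved at step 4

step 1 [0.5y] zero: DF = P = 4793/5000 ≈ 0.958600
step 2 [1y] zero: DF = P = 9491/10000 ≈ 0.949100
step 3 [1.5y] zero: DF = P = 9079/10000 ≈ 0.907900
step 4 [2y] bond c/2=1/160: DF=(288959/320000 − 1/160·(0.958600+0.949100+0.907900))/(1+1/160) = 8799/10000 ≈ 0.879900
step 5 [2.5y] zero: DF = P = 2081/2500 ≈ 0.832400
step 6 [3y] bond c/2=7/400: DF=(1796041/2000000 − 7/400·(0.958600+0.949100+0.907900+0.879900+0.832400))/(1+7/400) = 8047/10000 ≈ 0.804700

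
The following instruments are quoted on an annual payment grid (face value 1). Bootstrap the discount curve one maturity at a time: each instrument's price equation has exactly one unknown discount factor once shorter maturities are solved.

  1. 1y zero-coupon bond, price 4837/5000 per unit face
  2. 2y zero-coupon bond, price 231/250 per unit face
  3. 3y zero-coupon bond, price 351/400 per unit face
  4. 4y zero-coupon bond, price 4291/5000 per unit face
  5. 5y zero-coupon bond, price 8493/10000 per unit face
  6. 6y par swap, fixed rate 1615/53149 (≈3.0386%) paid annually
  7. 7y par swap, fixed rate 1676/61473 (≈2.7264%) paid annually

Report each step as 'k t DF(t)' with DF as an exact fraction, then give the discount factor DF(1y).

step 1 [1y] zero: DF = P = 4837/5000 ≈ 0.967400
step 2 [2y] zero: DF = P = 231/250 ≈ 0.924000
step 3 [3y] zero: DF = P = 351/400 ≈ 0.877500
step 4 [4y] zero: DF = P = 4291/5000 ≈ 0.858200
step 5 [5y] zero: DF = P = 8493/10000 ≈ 0.849300
step 6 [6y] swap r/1=1615/53149: DF=(1 − 1615/53149·(0.967400+0.924000+0.877500+0.858200+0.849300))/(1+1615/53149) = 1677/2000 ≈ 0.838500
step 7 [7y] swap r/1=1676/61473: DF=(1 − 1676/61473·(0.967400+0.924000+0.877500+0.858200+0.849300+0.838500))/(1+1676/61473) = 2081/2500 ≈ 0.832400

1 1 4837/5000
2 2 231/250
3 3 351/400
4 4 4291/5000
5 5 8493/10000
6 6 1677/2000
7 7 2081/2500
DF(1y) = 4837/5000 ≈ 0.967400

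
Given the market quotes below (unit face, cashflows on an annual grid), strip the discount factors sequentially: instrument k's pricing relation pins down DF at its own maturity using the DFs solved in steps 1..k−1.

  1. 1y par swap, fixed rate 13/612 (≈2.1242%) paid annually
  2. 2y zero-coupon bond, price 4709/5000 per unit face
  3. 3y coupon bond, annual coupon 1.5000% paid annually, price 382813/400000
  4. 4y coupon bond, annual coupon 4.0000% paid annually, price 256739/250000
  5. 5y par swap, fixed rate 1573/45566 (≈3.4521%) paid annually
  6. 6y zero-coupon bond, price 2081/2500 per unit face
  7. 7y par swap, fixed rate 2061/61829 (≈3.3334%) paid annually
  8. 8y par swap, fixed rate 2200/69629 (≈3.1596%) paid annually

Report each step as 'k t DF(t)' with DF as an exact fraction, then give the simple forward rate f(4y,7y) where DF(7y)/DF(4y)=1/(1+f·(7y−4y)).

step 1 [1y] swap r/1=13/612: DF=(1 − 13/612·(0))/(1+13/612) = 612/625 ≈ 0.979200
step 2 [2y] zero: DF = P = 4709/5000 ≈ 0.941800
step 3 [3y] bond c/1=3/200: DF=(382813/400000 − 3/200·(0.979200+0.941800))/(1+3/200) = 1829/2000 ≈ 0.914500
step 4 [4y] bond c/1=1/25: DF=(256739/250000 − 1/25·(0.979200+0.941800+0.914500))/(1+1/25) = 549/625 ≈ 0.878400
step 5 [5y] swap r/1=1573/45566: DF=(1 − 1573/45566·(0.979200+0.941800+0.914500+0.878400))/(1+1573/45566) = 8427/10000 ≈ 0.842700
step 6 [6y] zero: DF = P = 2081/2500 ≈ 0.832400
step 7 [7y] swap r/1=2061/61829: DF=(1 − 2061/61829·(0.979200+0.941800+0.914500+0.878400+0.842700+0.832400))/(1+2061/61829) = 7939/10000 ≈ 0.793900
step 8 [8y] swap r/1=2200/69629: DF=(1 − 2200/69629·(0.979200+0.941800+0.914500+0.878400+0.842700+0.832400+0.793900))/(1+2200/69629) = 39/50 ≈ 0.780000

1 1 612/625
2 2 4709/5000
3 3 1829/2000
4 4 549/625
5 5 8427/10000
6 6 2081/2500
7 7 7939/10000
8 8 39/50
f(4y,7y) = ((549/625)/(7939/10000) − 1)/(3) = 845/23817 ≈ 3.5479%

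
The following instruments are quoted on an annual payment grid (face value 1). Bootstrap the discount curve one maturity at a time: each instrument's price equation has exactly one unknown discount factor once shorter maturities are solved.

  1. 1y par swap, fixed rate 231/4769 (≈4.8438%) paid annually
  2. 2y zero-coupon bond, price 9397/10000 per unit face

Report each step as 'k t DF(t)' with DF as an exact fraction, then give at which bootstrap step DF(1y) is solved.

step 1 [1y] swap r/1=231/4769: DF=(1 − 231/4769·(0))/(1+231/4769) = 4769/5000 ≈ 0.953800
step 2 [2y] zero: DF = P = 9397/10000 ≈ 0.939700

1 1 4769/5000
2 2 9397/10000
DF(1y) is solved at step 1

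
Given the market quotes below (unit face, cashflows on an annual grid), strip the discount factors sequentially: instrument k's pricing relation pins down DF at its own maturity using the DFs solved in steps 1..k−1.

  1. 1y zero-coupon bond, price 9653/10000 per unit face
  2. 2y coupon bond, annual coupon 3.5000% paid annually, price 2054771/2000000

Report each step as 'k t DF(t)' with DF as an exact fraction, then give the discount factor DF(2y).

1 1 9653/10000
2 2 24/25
DF(2y) = 24/25 ≈ 0.960000

step 1 [1y] zero: DF = P = 9653/10000 ≈ 0.965300
step 2 [2y] bond c/1=7/200: DF=(2054771/2000000 − 7/200·(0.965300))/(1+7/200) = 24/25 ≈ 0.960000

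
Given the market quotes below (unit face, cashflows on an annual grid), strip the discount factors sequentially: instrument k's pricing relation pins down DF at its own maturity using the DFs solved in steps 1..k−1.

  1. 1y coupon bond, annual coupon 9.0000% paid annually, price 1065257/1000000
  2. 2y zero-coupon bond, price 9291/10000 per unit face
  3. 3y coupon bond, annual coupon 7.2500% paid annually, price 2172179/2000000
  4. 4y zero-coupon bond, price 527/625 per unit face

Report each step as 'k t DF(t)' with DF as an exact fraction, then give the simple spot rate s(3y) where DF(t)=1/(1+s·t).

step 1 [1y] bond c/1=9/100: DF=(1065257/1000000 − 9/100·(0))/(1+9/100) = 9773/10000 ≈ 0.977300
step 2 [2y] zero: DF = P = 9291/10000 ≈ 0.929100
step 3 [3y] bond c/1=29/400: DF=(2172179/2000000 − 29/400·(0.977300+0.929100))/(1+29/400) = 4419/5000 ≈ 0.883800
step 4 [4y] zero: DF = P = 527/625 ≈ 0.843200

1 1 9773/10000
2 2 9291/10000
3 3 4419/5000
4 4 527/625
s(3y) = (1/(4419/5000) − 1)/(3) = 581/13257 ≈ 4.3826%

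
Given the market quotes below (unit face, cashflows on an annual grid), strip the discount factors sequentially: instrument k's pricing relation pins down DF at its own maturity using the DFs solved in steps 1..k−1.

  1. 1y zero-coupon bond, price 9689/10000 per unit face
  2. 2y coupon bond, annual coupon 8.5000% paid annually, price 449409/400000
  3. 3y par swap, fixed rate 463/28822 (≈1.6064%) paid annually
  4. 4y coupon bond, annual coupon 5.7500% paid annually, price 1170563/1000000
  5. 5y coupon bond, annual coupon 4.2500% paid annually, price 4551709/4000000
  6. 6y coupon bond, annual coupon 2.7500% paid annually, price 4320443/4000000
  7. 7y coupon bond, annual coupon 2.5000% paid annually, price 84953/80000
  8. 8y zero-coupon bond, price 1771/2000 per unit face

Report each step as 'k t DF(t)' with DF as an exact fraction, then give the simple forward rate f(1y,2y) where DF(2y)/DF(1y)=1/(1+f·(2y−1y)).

step 1 [1y] zero: DF = P = 9689/10000 ≈ 0.968900
step 2 [2y] bond c/1=17/200: DF=(449409/400000 − 17/200·(0.968900))/(1+17/200) = 2399/2500 ≈ 0.959600
step 3 [3y] swap r/1=463/28822: DF=(1 − 463/28822·(0.968900+0.959600))/(1+463/28822) = 9537/10000 ≈ 0.953700
step 4 [4y] bond c/1=23/400: DF=(1170563/1000000 − 23/400·(0.968900+0.959600+0.953700))/(1+23/400) = 4751/5000 ≈ 0.950200
step 5 [5y] bond c/1=17/400: DF=(4551709/4000000 − 17/400·(0.968900+0.959600+0.953700+0.950200))/(1+17/400) = 9353/10000 ≈ 0.935300
step 6 [6y] bond c/1=11/400: DF=(4320443/4000000 − 11/400·(0.968900+0.959600+0.953700+0.950200+0.935300))/(1+11/400) = 2309/2500 ≈ 0.923600
step 7 [7y] bond c/1=1/40: DF=(84953/80000 − 1/40·(0.968900+0.959600+0.953700+0.950200+0.935300+0.923600))/(1+1/40) = 2243/2500 ≈ 0.897200
step 8 [8y] zero: DF = P = 1771/2000 ≈ 0.885500

1 1 9689/10000
2 2 2399/2500
3 3 9537/10000
4 4 4751/5000
5 5 9353/10000
6 6 2309/2500
7 7 2243/2500
8 8 1771/2000
f(1y,2y) = ((9689/10000)/(2399/2500) − 1)/(1) = 93/9596 ≈ 0.9692%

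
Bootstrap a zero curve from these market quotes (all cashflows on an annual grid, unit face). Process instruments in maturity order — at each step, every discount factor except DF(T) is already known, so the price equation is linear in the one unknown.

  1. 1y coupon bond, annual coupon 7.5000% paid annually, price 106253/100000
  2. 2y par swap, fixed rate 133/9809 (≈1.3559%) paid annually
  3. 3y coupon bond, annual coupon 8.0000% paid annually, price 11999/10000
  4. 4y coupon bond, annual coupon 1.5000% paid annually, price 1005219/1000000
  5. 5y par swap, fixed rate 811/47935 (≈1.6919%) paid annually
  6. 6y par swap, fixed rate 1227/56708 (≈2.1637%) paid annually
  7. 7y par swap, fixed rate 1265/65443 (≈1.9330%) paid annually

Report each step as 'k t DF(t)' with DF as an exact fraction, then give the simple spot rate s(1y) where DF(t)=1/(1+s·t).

step 1 [1y] bond c/1=3/40: DF=(106253/100000 − 3/40·(0))/(1+3/40) = 2471/2500 ≈ 0.988400
step 2 [2y] swap r/1=133/9809: DF=(1 − 133/9809·(0.988400))/(1+133/9809) = 4867/5000 ≈ 0.973400
step 3 [3y] bond c/1=2/25: DF=(11999/10000 − 2/25·(0.988400+0.973400))/(1+2/25) = 9657/10000 ≈ 0.965700
step 4 [4y] bond c/1=3/200: DF=(1005219/1000000 − 3/200·(0.988400+0.973400+0.965700))/(1+3/200) = 9471/10000 ≈ 0.947100
step 5 [5y] swap r/1=811/47935: DF=(1 − 811/47935·(0.988400+0.973400+0.965700+0.947100))/(1+811/47935) = 9189/10000 ≈ 0.918900
step 6 [6y] swap r/1=1227/56708: DF=(1 − 1227/56708·(0.988400+0.973400+0.965700+0.947100+0.918900))/(1+1227/56708) = 8773/10000 ≈ 0.877300
step 7 [7y] swap r/1=1265/65443: DF=(1 − 1265/65443·(0.988400+0.973400+0.965700+0.947100+0.918900+0.877300))/(1+1265/65443) = 1747/2000 ≈ 0.873500

1 1 2471/2500
2 2 4867/5000
3 3 9657/10000
4 4 9471/10000
5 5 9189/10000
6 6 8773/10000
7 7 1747/2000
s(1y) = (1/(2471/2500) − 1)/(1) = 29/2471 ≈ 1.1736%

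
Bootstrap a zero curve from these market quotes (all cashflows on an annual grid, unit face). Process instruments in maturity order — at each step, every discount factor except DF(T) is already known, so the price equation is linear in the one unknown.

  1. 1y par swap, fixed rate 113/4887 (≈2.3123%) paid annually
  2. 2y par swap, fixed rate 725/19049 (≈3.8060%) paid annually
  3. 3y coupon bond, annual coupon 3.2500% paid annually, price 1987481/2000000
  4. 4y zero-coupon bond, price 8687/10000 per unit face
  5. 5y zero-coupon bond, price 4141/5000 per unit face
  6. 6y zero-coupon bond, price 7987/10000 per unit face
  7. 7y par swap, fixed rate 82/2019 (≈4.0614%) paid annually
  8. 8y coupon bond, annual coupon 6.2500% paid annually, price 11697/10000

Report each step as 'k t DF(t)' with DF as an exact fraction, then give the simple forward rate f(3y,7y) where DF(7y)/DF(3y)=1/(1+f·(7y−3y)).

1 1 4887/5000
2 2 371/400
3 3 361/400
4 4 8687/10000
5 5 4141/5000
6 6 7987/10000
7 7 377/500
8 8 3723/5000
f(3y,7y) = ((361/400)/(377/500) − 1)/(4) = 297/6032 ≈ 4.9237%

step 1 [1y] swap r/1=113/4887: DF=(1 − 113/4887·(0))/(1+113/4887) = 4887/5000 ≈ 0.977400
step 2 [2y] swap r/1=725/19049: DF=(1 − 725/19049·(0.977400))/(1+725/19049) = 371/400 ≈ 0.927500
step 3 [3y] bond c/1=13/400: DF=(1987481/2000000 − 13/400·(0.977400+0.927500))/(1+13/400) = 361/400 ≈ 0.902500
step 4 [4y] zero: DF = P = 8687/10000 ≈ 0.868700
step 5 [5y] zero: DF = P = 4141/5000 ≈ 0.828200
step 6 [6y] zero: DF = P = 7987/10000 ≈ 0.798700
step 7 [7y] swap r/1=82/2019: DF=(1 − 82/2019·(0.977400+0.927500+0.902500+0.868700+0.828200+0.798700))/(1+82/2019) = 377/500 ≈ 0.754000
step 8 [8y] bond c/1=1/16: DF=(11697/10000 − 1/16·(0.977400+0.927500+0.902500+0.868700+0.828200+0.798700+0.754000))/(1+1/16) = 3723/5000 ≈ 0.744600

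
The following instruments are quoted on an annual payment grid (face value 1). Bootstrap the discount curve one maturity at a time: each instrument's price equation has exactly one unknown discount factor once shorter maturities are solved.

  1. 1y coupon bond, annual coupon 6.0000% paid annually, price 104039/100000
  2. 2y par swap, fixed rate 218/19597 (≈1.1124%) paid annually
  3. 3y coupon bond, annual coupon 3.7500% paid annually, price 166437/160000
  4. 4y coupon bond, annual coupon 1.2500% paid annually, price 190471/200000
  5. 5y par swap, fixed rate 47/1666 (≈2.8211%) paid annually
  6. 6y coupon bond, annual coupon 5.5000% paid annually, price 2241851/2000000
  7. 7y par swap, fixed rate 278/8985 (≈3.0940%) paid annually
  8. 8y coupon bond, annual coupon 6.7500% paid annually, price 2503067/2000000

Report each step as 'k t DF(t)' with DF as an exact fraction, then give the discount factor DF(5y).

1 1 1963/2000
2 2 4891/5000
3 3 4659/5000
4 4 9049/10000
5 5 2171/2500
6 6 8193/10000
7 7 4027/5000
8 8 7747/10000
DF(5y) = 2171/2500 ≈ 0.868400

step 1 [1y] bond c/1=3/50: DF=(104039/100000 − 3/50·(0))/(1+3/50) = 1963/2000 ≈ 0.981500
step 2 [2y] swap r/1=218/19597: DF=(1 − 218/19597·(0.981500))/(1+218/19597) = 4891/5000 ≈ 0.978200
step 3 [3y] bond c/1=3/80: DF=(166437/160000 − 3/80·(0.981500+0.978200))/(1+3/80) = 4659/5000 ≈ 0.931800
step 4 [4y] bond c/1=1/80: DF=(190471/200000 − 1/80·(0.981500+0.978200+0.931800))/(1+1/80) = 9049/10000 ≈ 0.904900
step 5 [5y] swap r/1=47/1666: DF=(1 − 47/1666·(0.981500+0.978200+0.931800+0.904900))/(1+47/1666) = 2171/2500 ≈ 0.868400
step 6 [6y] bond c/1=11/200: DF=(2241851/2000000 − 11/200·(0.981500+0.978200+0.931800+0.904900+0.868400))/(1+11/200) = 8193/10000 ≈ 0.819300
step 7 [7y] swap r/1=278/8985: DF=(1 − 278/8985·(0.981500+0.978200+0.931800+0.904900+0.868400+0.819300))/(1+278/8985) = 4027/5000 ≈ 0.805400
step 8 [8y] bond c/1=27/400: DF=(2503067/2000000 − 27/400·(0.981500+0.978200+0.931800+0.904900+0.868400+0.819300+0.805400))/(1+27/400) = 7747/10000 ≈ 0.774700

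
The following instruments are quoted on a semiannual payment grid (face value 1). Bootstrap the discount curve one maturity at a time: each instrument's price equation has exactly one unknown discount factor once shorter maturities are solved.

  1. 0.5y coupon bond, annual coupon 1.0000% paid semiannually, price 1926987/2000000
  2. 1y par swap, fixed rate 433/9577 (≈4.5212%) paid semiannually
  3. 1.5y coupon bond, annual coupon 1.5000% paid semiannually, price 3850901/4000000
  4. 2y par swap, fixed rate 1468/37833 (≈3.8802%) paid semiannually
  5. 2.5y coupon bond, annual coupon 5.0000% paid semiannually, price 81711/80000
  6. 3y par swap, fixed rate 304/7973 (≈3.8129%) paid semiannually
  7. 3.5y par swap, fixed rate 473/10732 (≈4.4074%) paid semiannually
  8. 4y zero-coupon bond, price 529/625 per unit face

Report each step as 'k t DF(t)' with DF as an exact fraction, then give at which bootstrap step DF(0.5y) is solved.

step 1 [0.5y] bond c/2=1/200: DF=(1926987/2000000 − 1/200·(0))/(1+1/200) = 9587/10000 ≈ 0.958700
step 2 [1y] swap r/2=433/19154: DF=(1 − 433/19154·(0.958700))/(1+433/19154) = 9567/10000 ≈ 0.956700
step 3 [1.5y] bond c/2=3/400: DF=(3850901/4000000 − 3/400·(0.958700+0.956700))/(1+3/400) = 9413/10000 ≈ 0.941300
step 4 [2y] swap r/2=734/37833: DF=(1 − 734/37833·(0.958700+0.956700+0.941300))/(1+734/37833) = 4633/5000 ≈ 0.926600
step 5 [2.5y] bond c/2=1/40: DF=(81711/80000 − 1/40·(0.958700+0.956700+0.941300+0.926600))/(1+1/40) = 4521/5000 ≈ 0.904200
step 6 [3y] swap r/2=152/7973: DF=(1 − 152/7973·(0.958700+0.956700+0.941300+0.926600+0.904200))/(1+152/7973) = 1117/1250 ≈ 0.893600
step 7 [3.5y] swap r/2=473/21464: DF=(1 − 473/21464·(0.958700+0.956700+0.941300+0.926600+0.904200+0.893600))/(1+473/21464) = 8581/10000 ≈ 0.858100
step 8 [4y] zero: DF = P = 529/625 ≈ 0.846400

1 1/2 9587/10000
2 1 9567/10000
3 3/2 9413/10000
4 2 4633/5000
5 5/2 4521/5000
6 3 1117/1250
7 7/2 8581/10000
8 4 529/625
DF(0.5y) is solved at step 1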